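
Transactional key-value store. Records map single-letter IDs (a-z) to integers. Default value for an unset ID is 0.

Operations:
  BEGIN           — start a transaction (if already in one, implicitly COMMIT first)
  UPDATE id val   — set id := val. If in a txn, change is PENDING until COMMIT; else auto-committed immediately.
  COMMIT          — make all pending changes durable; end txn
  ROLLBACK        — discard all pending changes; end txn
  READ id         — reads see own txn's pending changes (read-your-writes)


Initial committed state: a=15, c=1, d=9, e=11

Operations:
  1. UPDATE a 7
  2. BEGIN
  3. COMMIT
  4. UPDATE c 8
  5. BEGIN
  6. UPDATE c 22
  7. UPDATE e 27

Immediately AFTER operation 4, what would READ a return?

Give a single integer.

Answer: 7

Derivation:
Initial committed: {a=15, c=1, d=9, e=11}
Op 1: UPDATE a=7 (auto-commit; committed a=7)
Op 2: BEGIN: in_txn=True, pending={}
Op 3: COMMIT: merged [] into committed; committed now {a=7, c=1, d=9, e=11}
Op 4: UPDATE c=8 (auto-commit; committed c=8)
After op 4: visible(a) = 7 (pending={}, committed={a=7, c=8, d=9, e=11})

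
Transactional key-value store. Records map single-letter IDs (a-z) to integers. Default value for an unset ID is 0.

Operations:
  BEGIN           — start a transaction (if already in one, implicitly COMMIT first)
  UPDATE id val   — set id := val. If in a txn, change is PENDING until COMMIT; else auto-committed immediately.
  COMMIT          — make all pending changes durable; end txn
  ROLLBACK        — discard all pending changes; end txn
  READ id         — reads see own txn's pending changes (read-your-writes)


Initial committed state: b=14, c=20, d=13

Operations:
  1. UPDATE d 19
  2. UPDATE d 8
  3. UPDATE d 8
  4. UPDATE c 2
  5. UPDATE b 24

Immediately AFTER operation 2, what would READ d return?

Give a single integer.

Initial committed: {b=14, c=20, d=13}
Op 1: UPDATE d=19 (auto-commit; committed d=19)
Op 2: UPDATE d=8 (auto-commit; committed d=8)
After op 2: visible(d) = 8 (pending={}, committed={b=14, c=20, d=8})

Answer: 8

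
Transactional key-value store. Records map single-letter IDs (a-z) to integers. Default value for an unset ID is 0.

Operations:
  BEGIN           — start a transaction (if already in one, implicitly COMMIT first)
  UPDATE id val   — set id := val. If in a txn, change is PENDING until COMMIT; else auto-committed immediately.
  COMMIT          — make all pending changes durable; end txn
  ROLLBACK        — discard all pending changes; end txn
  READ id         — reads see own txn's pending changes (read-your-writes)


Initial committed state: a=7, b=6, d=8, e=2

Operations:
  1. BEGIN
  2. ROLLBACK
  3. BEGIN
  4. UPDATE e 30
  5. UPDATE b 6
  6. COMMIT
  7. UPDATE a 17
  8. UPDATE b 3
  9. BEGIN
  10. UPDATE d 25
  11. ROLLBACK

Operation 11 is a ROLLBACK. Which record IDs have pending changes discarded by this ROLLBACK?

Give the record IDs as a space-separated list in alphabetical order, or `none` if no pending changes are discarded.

Initial committed: {a=7, b=6, d=8, e=2}
Op 1: BEGIN: in_txn=True, pending={}
Op 2: ROLLBACK: discarded pending []; in_txn=False
Op 3: BEGIN: in_txn=True, pending={}
Op 4: UPDATE e=30 (pending; pending now {e=30})
Op 5: UPDATE b=6 (pending; pending now {b=6, e=30})
Op 6: COMMIT: merged ['b', 'e'] into committed; committed now {a=7, b=6, d=8, e=30}
Op 7: UPDATE a=17 (auto-commit; committed a=17)
Op 8: UPDATE b=3 (auto-commit; committed b=3)
Op 9: BEGIN: in_txn=True, pending={}
Op 10: UPDATE d=25 (pending; pending now {d=25})
Op 11: ROLLBACK: discarded pending ['d']; in_txn=False
ROLLBACK at op 11 discards: ['d']

Answer: d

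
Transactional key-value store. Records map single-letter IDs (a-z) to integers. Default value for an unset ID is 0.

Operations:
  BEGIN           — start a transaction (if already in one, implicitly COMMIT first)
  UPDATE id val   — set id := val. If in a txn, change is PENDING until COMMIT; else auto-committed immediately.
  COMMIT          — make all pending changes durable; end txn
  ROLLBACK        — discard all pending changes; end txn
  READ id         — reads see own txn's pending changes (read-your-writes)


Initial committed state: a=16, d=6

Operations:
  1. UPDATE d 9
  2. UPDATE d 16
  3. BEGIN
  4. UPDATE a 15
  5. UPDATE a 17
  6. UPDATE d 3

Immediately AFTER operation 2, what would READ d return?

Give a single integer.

Answer: 16

Derivation:
Initial committed: {a=16, d=6}
Op 1: UPDATE d=9 (auto-commit; committed d=9)
Op 2: UPDATE d=16 (auto-commit; committed d=16)
After op 2: visible(d) = 16 (pending={}, committed={a=16, d=16})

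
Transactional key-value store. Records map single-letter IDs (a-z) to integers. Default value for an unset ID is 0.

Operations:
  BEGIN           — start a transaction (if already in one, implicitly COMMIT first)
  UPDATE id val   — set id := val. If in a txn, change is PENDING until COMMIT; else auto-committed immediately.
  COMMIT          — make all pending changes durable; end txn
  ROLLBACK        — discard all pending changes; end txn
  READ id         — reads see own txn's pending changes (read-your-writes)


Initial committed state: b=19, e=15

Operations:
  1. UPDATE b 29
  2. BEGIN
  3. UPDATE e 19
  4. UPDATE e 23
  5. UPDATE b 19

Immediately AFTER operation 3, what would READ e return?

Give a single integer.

Answer: 19

Derivation:
Initial committed: {b=19, e=15}
Op 1: UPDATE b=29 (auto-commit; committed b=29)
Op 2: BEGIN: in_txn=True, pending={}
Op 3: UPDATE e=19 (pending; pending now {e=19})
After op 3: visible(e) = 19 (pending={e=19}, committed={b=29, e=15})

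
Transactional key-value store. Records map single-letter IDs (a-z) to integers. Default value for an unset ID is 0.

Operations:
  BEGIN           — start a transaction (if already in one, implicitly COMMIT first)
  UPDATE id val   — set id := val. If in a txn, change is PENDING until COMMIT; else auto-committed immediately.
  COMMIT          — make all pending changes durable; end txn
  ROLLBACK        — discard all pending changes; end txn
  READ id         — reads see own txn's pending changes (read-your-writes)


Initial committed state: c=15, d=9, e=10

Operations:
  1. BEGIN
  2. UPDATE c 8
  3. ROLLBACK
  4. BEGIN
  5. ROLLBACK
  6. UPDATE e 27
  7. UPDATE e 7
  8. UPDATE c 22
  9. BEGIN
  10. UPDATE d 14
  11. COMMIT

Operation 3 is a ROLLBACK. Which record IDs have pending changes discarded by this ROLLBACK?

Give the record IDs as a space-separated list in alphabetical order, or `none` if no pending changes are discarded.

Initial committed: {c=15, d=9, e=10}
Op 1: BEGIN: in_txn=True, pending={}
Op 2: UPDATE c=8 (pending; pending now {c=8})
Op 3: ROLLBACK: discarded pending ['c']; in_txn=False
Op 4: BEGIN: in_txn=True, pending={}
Op 5: ROLLBACK: discarded pending []; in_txn=False
Op 6: UPDATE e=27 (auto-commit; committed e=27)
Op 7: UPDATE e=7 (auto-commit; committed e=7)
Op 8: UPDATE c=22 (auto-commit; committed c=22)
Op 9: BEGIN: in_txn=True, pending={}
Op 10: UPDATE d=14 (pending; pending now {d=14})
Op 11: COMMIT: merged ['d'] into committed; committed now {c=22, d=14, e=7}
ROLLBACK at op 3 discards: ['c']

Answer: c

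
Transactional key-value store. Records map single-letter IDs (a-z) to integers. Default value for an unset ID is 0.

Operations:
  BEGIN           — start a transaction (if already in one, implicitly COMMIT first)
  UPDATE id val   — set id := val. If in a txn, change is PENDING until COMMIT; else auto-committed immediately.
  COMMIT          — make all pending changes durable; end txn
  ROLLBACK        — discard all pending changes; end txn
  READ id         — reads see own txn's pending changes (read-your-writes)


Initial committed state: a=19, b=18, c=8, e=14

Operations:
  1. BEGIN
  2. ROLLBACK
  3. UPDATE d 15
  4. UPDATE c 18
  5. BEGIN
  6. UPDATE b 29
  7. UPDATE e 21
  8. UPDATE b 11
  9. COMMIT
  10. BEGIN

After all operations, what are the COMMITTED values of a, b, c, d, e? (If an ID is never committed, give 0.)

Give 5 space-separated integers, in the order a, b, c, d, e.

Initial committed: {a=19, b=18, c=8, e=14}
Op 1: BEGIN: in_txn=True, pending={}
Op 2: ROLLBACK: discarded pending []; in_txn=False
Op 3: UPDATE d=15 (auto-commit; committed d=15)
Op 4: UPDATE c=18 (auto-commit; committed c=18)
Op 5: BEGIN: in_txn=True, pending={}
Op 6: UPDATE b=29 (pending; pending now {b=29})
Op 7: UPDATE e=21 (pending; pending now {b=29, e=21})
Op 8: UPDATE b=11 (pending; pending now {b=11, e=21})
Op 9: COMMIT: merged ['b', 'e'] into committed; committed now {a=19, b=11, c=18, d=15, e=21}
Op 10: BEGIN: in_txn=True, pending={}
Final committed: {a=19, b=11, c=18, d=15, e=21}

Answer: 19 11 18 15 21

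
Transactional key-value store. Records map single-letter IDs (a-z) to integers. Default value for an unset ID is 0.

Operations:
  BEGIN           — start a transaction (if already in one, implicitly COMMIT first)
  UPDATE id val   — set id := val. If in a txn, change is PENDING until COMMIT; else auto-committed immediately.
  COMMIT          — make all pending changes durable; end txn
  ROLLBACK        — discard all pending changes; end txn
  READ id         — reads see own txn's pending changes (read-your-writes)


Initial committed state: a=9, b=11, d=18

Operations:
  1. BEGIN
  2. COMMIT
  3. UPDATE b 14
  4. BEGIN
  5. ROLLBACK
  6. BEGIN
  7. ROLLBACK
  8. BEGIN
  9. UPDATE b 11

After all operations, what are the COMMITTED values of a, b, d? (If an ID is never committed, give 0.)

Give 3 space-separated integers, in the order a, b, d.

Initial committed: {a=9, b=11, d=18}
Op 1: BEGIN: in_txn=True, pending={}
Op 2: COMMIT: merged [] into committed; committed now {a=9, b=11, d=18}
Op 3: UPDATE b=14 (auto-commit; committed b=14)
Op 4: BEGIN: in_txn=True, pending={}
Op 5: ROLLBACK: discarded pending []; in_txn=False
Op 6: BEGIN: in_txn=True, pending={}
Op 7: ROLLBACK: discarded pending []; in_txn=False
Op 8: BEGIN: in_txn=True, pending={}
Op 9: UPDATE b=11 (pending; pending now {b=11})
Final committed: {a=9, b=14, d=18}

Answer: 9 14 18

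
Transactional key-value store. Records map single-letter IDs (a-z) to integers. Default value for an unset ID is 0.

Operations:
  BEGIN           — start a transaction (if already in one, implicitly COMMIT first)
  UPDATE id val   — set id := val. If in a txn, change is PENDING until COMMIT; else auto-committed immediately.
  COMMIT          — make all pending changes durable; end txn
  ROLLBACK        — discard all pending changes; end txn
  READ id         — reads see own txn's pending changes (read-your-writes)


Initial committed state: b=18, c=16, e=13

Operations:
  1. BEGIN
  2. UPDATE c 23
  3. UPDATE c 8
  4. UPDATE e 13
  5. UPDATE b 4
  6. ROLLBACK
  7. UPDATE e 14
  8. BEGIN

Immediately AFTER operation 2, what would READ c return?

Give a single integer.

Initial committed: {b=18, c=16, e=13}
Op 1: BEGIN: in_txn=True, pending={}
Op 2: UPDATE c=23 (pending; pending now {c=23})
After op 2: visible(c) = 23 (pending={c=23}, committed={b=18, c=16, e=13})

Answer: 23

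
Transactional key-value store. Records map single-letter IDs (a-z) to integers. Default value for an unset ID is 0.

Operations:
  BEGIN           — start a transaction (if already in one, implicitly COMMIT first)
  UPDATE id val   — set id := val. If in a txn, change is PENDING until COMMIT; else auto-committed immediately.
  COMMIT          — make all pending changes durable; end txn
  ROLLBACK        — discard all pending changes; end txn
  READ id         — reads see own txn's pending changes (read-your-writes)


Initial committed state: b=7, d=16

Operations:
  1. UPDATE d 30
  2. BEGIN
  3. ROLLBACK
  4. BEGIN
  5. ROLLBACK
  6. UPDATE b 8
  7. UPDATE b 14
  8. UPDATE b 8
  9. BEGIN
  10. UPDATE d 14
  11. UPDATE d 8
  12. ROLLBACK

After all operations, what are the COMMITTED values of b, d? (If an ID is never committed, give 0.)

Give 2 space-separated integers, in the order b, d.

Answer: 8 30

Derivation:
Initial committed: {b=7, d=16}
Op 1: UPDATE d=30 (auto-commit; committed d=30)
Op 2: BEGIN: in_txn=True, pending={}
Op 3: ROLLBACK: discarded pending []; in_txn=False
Op 4: BEGIN: in_txn=True, pending={}
Op 5: ROLLBACK: discarded pending []; in_txn=False
Op 6: UPDATE b=8 (auto-commit; committed b=8)
Op 7: UPDATE b=14 (auto-commit; committed b=14)
Op 8: UPDATE b=8 (auto-commit; committed b=8)
Op 9: BEGIN: in_txn=True, pending={}
Op 10: UPDATE d=14 (pending; pending now {d=14})
Op 11: UPDATE d=8 (pending; pending now {d=8})
Op 12: ROLLBACK: discarded pending ['d']; in_txn=False
Final committed: {b=8, d=30}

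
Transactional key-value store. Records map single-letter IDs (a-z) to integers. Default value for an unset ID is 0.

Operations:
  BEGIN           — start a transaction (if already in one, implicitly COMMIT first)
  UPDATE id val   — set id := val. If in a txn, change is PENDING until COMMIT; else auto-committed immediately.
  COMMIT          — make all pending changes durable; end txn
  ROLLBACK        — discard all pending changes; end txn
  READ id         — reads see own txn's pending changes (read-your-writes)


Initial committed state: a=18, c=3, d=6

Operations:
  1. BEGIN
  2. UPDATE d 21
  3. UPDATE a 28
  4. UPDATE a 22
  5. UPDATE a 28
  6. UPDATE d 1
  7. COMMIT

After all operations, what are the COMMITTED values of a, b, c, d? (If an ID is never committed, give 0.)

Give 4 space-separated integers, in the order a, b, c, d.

Answer: 28 0 3 1

Derivation:
Initial committed: {a=18, c=3, d=6}
Op 1: BEGIN: in_txn=True, pending={}
Op 2: UPDATE d=21 (pending; pending now {d=21})
Op 3: UPDATE a=28 (pending; pending now {a=28, d=21})
Op 4: UPDATE a=22 (pending; pending now {a=22, d=21})
Op 5: UPDATE a=28 (pending; pending now {a=28, d=21})
Op 6: UPDATE d=1 (pending; pending now {a=28, d=1})
Op 7: COMMIT: merged ['a', 'd'] into committed; committed now {a=28, c=3, d=1}
Final committed: {a=28, c=3, d=1}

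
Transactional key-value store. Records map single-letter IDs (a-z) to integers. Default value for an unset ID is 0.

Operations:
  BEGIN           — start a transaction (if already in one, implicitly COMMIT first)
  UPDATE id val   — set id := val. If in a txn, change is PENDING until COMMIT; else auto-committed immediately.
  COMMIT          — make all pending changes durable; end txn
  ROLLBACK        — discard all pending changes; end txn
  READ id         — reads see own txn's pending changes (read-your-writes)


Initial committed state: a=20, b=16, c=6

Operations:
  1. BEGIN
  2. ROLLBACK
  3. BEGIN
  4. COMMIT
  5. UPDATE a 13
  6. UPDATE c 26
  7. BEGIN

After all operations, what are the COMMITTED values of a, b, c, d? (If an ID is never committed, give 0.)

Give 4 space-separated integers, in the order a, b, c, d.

Initial committed: {a=20, b=16, c=6}
Op 1: BEGIN: in_txn=True, pending={}
Op 2: ROLLBACK: discarded pending []; in_txn=False
Op 3: BEGIN: in_txn=True, pending={}
Op 4: COMMIT: merged [] into committed; committed now {a=20, b=16, c=6}
Op 5: UPDATE a=13 (auto-commit; committed a=13)
Op 6: UPDATE c=26 (auto-commit; committed c=26)
Op 7: BEGIN: in_txn=True, pending={}
Final committed: {a=13, b=16, c=26}

Answer: 13 16 26 0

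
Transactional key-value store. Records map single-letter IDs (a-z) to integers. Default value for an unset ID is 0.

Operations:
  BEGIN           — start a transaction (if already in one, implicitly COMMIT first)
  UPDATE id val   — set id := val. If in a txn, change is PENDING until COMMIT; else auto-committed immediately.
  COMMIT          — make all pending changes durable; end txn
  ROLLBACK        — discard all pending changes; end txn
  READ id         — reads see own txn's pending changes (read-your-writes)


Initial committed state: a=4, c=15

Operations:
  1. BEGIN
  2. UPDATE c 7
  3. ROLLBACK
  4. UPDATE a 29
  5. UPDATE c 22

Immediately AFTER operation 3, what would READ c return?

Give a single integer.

Initial committed: {a=4, c=15}
Op 1: BEGIN: in_txn=True, pending={}
Op 2: UPDATE c=7 (pending; pending now {c=7})
Op 3: ROLLBACK: discarded pending ['c']; in_txn=False
After op 3: visible(c) = 15 (pending={}, committed={a=4, c=15})

Answer: 15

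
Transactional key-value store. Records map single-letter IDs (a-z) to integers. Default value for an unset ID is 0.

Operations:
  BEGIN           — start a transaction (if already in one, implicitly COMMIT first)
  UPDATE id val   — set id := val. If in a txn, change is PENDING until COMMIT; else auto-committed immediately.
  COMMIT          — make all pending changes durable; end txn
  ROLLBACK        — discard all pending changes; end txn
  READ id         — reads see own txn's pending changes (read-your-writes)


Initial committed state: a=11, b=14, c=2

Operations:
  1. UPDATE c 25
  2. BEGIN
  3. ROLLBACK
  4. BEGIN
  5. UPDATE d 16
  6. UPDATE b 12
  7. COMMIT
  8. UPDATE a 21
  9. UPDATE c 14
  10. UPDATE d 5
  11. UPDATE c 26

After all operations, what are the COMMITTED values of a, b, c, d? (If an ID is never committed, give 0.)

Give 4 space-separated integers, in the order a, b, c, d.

Initial committed: {a=11, b=14, c=2}
Op 1: UPDATE c=25 (auto-commit; committed c=25)
Op 2: BEGIN: in_txn=True, pending={}
Op 3: ROLLBACK: discarded pending []; in_txn=False
Op 4: BEGIN: in_txn=True, pending={}
Op 5: UPDATE d=16 (pending; pending now {d=16})
Op 6: UPDATE b=12 (pending; pending now {b=12, d=16})
Op 7: COMMIT: merged ['b', 'd'] into committed; committed now {a=11, b=12, c=25, d=16}
Op 8: UPDATE a=21 (auto-commit; committed a=21)
Op 9: UPDATE c=14 (auto-commit; committed c=14)
Op 10: UPDATE d=5 (auto-commit; committed d=5)
Op 11: UPDATE c=26 (auto-commit; committed c=26)
Final committed: {a=21, b=12, c=26, d=5}

Answer: 21 12 26 5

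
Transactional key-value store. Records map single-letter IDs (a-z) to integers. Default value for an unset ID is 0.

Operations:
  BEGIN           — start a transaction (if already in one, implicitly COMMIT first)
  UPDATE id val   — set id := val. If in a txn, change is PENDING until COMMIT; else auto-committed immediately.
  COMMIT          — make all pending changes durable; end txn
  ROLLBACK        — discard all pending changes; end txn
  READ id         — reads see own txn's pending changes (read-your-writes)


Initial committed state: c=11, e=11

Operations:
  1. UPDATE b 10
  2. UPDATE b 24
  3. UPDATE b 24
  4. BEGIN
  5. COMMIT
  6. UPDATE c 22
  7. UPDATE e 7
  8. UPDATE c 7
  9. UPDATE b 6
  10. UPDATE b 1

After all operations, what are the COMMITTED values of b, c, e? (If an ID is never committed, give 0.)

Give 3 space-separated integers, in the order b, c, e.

Initial committed: {c=11, e=11}
Op 1: UPDATE b=10 (auto-commit; committed b=10)
Op 2: UPDATE b=24 (auto-commit; committed b=24)
Op 3: UPDATE b=24 (auto-commit; committed b=24)
Op 4: BEGIN: in_txn=True, pending={}
Op 5: COMMIT: merged [] into committed; committed now {b=24, c=11, e=11}
Op 6: UPDATE c=22 (auto-commit; committed c=22)
Op 7: UPDATE e=7 (auto-commit; committed e=7)
Op 8: UPDATE c=7 (auto-commit; committed c=7)
Op 9: UPDATE b=6 (auto-commit; committed b=6)
Op 10: UPDATE b=1 (auto-commit; committed b=1)
Final committed: {b=1, c=7, e=7}

Answer: 1 7 7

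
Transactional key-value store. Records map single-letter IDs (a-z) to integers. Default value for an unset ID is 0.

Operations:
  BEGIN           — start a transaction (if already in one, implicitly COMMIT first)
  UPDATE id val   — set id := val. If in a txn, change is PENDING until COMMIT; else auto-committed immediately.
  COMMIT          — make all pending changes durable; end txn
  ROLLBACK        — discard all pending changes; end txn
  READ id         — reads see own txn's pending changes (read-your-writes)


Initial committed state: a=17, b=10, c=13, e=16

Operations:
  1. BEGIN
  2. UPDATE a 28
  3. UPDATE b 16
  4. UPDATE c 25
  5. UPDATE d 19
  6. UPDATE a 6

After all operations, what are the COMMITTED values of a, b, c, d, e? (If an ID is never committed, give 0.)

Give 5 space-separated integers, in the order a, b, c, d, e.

Answer: 17 10 13 0 16

Derivation:
Initial committed: {a=17, b=10, c=13, e=16}
Op 1: BEGIN: in_txn=True, pending={}
Op 2: UPDATE a=28 (pending; pending now {a=28})
Op 3: UPDATE b=16 (pending; pending now {a=28, b=16})
Op 4: UPDATE c=25 (pending; pending now {a=28, b=16, c=25})
Op 5: UPDATE d=19 (pending; pending now {a=28, b=16, c=25, d=19})
Op 6: UPDATE a=6 (pending; pending now {a=6, b=16, c=25, d=19})
Final committed: {a=17, b=10, c=13, e=16}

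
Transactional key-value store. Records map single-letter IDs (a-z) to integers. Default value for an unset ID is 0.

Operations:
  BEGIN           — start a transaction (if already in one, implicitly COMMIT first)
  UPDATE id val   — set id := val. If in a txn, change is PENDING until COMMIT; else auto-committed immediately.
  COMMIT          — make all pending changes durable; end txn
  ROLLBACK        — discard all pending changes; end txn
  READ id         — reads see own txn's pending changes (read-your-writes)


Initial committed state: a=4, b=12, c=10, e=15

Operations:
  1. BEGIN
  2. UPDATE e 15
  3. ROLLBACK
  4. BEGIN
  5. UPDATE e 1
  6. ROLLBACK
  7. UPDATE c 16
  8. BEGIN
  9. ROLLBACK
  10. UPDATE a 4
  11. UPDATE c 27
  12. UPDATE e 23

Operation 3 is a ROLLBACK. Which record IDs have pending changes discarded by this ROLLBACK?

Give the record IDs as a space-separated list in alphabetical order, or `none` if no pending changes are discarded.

Initial committed: {a=4, b=12, c=10, e=15}
Op 1: BEGIN: in_txn=True, pending={}
Op 2: UPDATE e=15 (pending; pending now {e=15})
Op 3: ROLLBACK: discarded pending ['e']; in_txn=False
Op 4: BEGIN: in_txn=True, pending={}
Op 5: UPDATE e=1 (pending; pending now {e=1})
Op 6: ROLLBACK: discarded pending ['e']; in_txn=False
Op 7: UPDATE c=16 (auto-commit; committed c=16)
Op 8: BEGIN: in_txn=True, pending={}
Op 9: ROLLBACK: discarded pending []; in_txn=False
Op 10: UPDATE a=4 (auto-commit; committed a=4)
Op 11: UPDATE c=27 (auto-commit; committed c=27)
Op 12: UPDATE e=23 (auto-commit; committed e=23)
ROLLBACK at op 3 discards: ['e']

Answer: e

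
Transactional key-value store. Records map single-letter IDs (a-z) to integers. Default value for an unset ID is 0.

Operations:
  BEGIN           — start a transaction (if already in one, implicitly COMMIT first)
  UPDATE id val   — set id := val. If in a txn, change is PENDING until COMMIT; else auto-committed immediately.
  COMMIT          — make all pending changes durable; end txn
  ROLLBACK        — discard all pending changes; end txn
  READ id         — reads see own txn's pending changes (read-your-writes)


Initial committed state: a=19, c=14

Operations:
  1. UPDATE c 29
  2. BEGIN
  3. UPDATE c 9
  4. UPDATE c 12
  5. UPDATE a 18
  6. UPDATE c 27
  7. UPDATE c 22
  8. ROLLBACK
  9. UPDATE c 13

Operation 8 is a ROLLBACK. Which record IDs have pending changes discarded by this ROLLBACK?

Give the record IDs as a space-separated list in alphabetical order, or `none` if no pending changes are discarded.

Initial committed: {a=19, c=14}
Op 1: UPDATE c=29 (auto-commit; committed c=29)
Op 2: BEGIN: in_txn=True, pending={}
Op 3: UPDATE c=9 (pending; pending now {c=9})
Op 4: UPDATE c=12 (pending; pending now {c=12})
Op 5: UPDATE a=18 (pending; pending now {a=18, c=12})
Op 6: UPDATE c=27 (pending; pending now {a=18, c=27})
Op 7: UPDATE c=22 (pending; pending now {a=18, c=22})
Op 8: ROLLBACK: discarded pending ['a', 'c']; in_txn=False
Op 9: UPDATE c=13 (auto-commit; committed c=13)
ROLLBACK at op 8 discards: ['a', 'c']

Answer: a c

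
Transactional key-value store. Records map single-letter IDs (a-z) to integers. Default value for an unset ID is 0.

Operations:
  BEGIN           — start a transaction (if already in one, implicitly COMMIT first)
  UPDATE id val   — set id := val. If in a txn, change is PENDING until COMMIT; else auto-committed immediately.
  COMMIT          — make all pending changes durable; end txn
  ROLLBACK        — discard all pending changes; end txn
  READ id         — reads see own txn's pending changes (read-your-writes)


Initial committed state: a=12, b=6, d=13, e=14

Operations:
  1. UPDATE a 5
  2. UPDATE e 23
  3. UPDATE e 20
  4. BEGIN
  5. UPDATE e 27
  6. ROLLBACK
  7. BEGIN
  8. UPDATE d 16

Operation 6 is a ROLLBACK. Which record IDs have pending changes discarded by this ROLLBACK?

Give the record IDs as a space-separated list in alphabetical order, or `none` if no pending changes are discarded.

Answer: e

Derivation:
Initial committed: {a=12, b=6, d=13, e=14}
Op 1: UPDATE a=5 (auto-commit; committed a=5)
Op 2: UPDATE e=23 (auto-commit; committed e=23)
Op 3: UPDATE e=20 (auto-commit; committed e=20)
Op 4: BEGIN: in_txn=True, pending={}
Op 5: UPDATE e=27 (pending; pending now {e=27})
Op 6: ROLLBACK: discarded pending ['e']; in_txn=False
Op 7: BEGIN: in_txn=True, pending={}
Op 8: UPDATE d=16 (pending; pending now {d=16})
ROLLBACK at op 6 discards: ['e']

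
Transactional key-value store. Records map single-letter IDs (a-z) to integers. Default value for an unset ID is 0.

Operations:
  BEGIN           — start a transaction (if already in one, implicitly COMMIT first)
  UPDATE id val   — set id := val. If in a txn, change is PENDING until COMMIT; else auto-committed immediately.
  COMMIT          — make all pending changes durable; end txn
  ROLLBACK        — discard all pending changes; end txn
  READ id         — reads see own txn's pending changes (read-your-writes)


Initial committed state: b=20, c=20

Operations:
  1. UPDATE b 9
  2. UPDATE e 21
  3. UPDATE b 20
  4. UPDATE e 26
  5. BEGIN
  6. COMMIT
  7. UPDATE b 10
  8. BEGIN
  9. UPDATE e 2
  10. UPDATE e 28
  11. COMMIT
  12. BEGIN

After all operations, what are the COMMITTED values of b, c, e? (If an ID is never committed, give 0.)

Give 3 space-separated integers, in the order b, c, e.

Initial committed: {b=20, c=20}
Op 1: UPDATE b=9 (auto-commit; committed b=9)
Op 2: UPDATE e=21 (auto-commit; committed e=21)
Op 3: UPDATE b=20 (auto-commit; committed b=20)
Op 4: UPDATE e=26 (auto-commit; committed e=26)
Op 5: BEGIN: in_txn=True, pending={}
Op 6: COMMIT: merged [] into committed; committed now {b=20, c=20, e=26}
Op 7: UPDATE b=10 (auto-commit; committed b=10)
Op 8: BEGIN: in_txn=True, pending={}
Op 9: UPDATE e=2 (pending; pending now {e=2})
Op 10: UPDATE e=28 (pending; pending now {e=28})
Op 11: COMMIT: merged ['e'] into committed; committed now {b=10, c=20, e=28}
Op 12: BEGIN: in_txn=True, pending={}
Final committed: {b=10, c=20, e=28}

Answer: 10 20 28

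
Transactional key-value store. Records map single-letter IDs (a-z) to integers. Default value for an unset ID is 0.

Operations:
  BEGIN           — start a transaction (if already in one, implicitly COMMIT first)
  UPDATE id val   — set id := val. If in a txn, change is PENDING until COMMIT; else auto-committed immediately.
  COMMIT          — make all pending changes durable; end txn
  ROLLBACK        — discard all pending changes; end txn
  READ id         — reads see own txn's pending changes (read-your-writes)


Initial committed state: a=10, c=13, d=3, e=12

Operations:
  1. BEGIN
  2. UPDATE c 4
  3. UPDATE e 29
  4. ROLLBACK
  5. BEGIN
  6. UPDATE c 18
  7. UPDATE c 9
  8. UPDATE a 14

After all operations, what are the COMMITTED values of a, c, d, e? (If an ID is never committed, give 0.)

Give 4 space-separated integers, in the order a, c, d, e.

Initial committed: {a=10, c=13, d=3, e=12}
Op 1: BEGIN: in_txn=True, pending={}
Op 2: UPDATE c=4 (pending; pending now {c=4})
Op 3: UPDATE e=29 (pending; pending now {c=4, e=29})
Op 4: ROLLBACK: discarded pending ['c', 'e']; in_txn=False
Op 5: BEGIN: in_txn=True, pending={}
Op 6: UPDATE c=18 (pending; pending now {c=18})
Op 7: UPDATE c=9 (pending; pending now {c=9})
Op 8: UPDATE a=14 (pending; pending now {a=14, c=9})
Final committed: {a=10, c=13, d=3, e=12}

Answer: 10 13 3 12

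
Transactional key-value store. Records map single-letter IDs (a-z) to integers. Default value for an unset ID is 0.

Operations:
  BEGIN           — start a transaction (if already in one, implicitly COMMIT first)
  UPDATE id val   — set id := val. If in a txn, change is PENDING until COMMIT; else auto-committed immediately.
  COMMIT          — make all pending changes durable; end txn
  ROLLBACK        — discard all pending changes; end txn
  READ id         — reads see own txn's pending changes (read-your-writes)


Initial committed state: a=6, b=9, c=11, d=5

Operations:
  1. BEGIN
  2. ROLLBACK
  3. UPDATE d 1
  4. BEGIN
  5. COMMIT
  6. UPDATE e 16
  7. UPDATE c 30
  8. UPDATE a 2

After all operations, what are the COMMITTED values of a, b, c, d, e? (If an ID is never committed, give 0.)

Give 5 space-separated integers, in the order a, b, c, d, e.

Answer: 2 9 30 1 16

Derivation:
Initial committed: {a=6, b=9, c=11, d=5}
Op 1: BEGIN: in_txn=True, pending={}
Op 2: ROLLBACK: discarded pending []; in_txn=False
Op 3: UPDATE d=1 (auto-commit; committed d=1)
Op 4: BEGIN: in_txn=True, pending={}
Op 5: COMMIT: merged [] into committed; committed now {a=6, b=9, c=11, d=1}
Op 6: UPDATE e=16 (auto-commit; committed e=16)
Op 7: UPDATE c=30 (auto-commit; committed c=30)
Op 8: UPDATE a=2 (auto-commit; committed a=2)
Final committed: {a=2, b=9, c=30, d=1, e=16}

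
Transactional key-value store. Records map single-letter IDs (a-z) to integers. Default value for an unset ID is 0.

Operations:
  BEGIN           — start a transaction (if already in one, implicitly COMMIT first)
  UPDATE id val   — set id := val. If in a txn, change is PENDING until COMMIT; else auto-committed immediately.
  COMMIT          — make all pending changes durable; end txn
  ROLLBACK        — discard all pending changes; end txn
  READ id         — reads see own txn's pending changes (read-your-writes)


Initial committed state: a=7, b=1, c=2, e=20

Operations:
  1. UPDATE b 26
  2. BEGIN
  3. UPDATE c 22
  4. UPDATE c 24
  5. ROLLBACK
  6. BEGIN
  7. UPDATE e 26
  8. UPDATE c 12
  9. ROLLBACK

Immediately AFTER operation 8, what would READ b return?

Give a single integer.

Answer: 26

Derivation:
Initial committed: {a=7, b=1, c=2, e=20}
Op 1: UPDATE b=26 (auto-commit; committed b=26)
Op 2: BEGIN: in_txn=True, pending={}
Op 3: UPDATE c=22 (pending; pending now {c=22})
Op 4: UPDATE c=24 (pending; pending now {c=24})
Op 5: ROLLBACK: discarded pending ['c']; in_txn=False
Op 6: BEGIN: in_txn=True, pending={}
Op 7: UPDATE e=26 (pending; pending now {e=26})
Op 8: UPDATE c=12 (pending; pending now {c=12, e=26})
After op 8: visible(b) = 26 (pending={c=12, e=26}, committed={a=7, b=26, c=2, e=20})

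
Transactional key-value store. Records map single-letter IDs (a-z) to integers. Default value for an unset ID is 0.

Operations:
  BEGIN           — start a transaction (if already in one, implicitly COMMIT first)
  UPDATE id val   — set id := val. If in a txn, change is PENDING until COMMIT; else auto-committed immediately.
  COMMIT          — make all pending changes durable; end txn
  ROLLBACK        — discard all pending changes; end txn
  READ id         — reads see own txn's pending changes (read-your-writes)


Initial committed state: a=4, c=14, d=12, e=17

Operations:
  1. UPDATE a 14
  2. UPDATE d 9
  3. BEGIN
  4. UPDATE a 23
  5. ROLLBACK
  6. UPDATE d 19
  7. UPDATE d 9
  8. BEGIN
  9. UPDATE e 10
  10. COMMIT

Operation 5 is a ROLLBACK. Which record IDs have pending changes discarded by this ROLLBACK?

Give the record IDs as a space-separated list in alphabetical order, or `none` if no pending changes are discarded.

Initial committed: {a=4, c=14, d=12, e=17}
Op 1: UPDATE a=14 (auto-commit; committed a=14)
Op 2: UPDATE d=9 (auto-commit; committed d=9)
Op 3: BEGIN: in_txn=True, pending={}
Op 4: UPDATE a=23 (pending; pending now {a=23})
Op 5: ROLLBACK: discarded pending ['a']; in_txn=False
Op 6: UPDATE d=19 (auto-commit; committed d=19)
Op 7: UPDATE d=9 (auto-commit; committed d=9)
Op 8: BEGIN: in_txn=True, pending={}
Op 9: UPDATE e=10 (pending; pending now {e=10})
Op 10: COMMIT: merged ['e'] into committed; committed now {a=14, c=14, d=9, e=10}
ROLLBACK at op 5 discards: ['a']

Answer: a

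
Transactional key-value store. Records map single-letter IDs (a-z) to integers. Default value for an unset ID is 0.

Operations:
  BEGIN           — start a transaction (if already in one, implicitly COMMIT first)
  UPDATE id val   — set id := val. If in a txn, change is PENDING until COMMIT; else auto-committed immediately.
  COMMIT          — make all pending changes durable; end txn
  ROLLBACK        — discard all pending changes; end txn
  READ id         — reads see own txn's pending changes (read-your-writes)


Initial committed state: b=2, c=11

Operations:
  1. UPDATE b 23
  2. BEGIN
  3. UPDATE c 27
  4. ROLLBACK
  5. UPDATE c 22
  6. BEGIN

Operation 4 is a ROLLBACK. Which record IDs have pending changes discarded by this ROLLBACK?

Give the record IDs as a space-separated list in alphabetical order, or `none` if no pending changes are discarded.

Initial committed: {b=2, c=11}
Op 1: UPDATE b=23 (auto-commit; committed b=23)
Op 2: BEGIN: in_txn=True, pending={}
Op 3: UPDATE c=27 (pending; pending now {c=27})
Op 4: ROLLBACK: discarded pending ['c']; in_txn=False
Op 5: UPDATE c=22 (auto-commit; committed c=22)
Op 6: BEGIN: in_txn=True, pending={}
ROLLBACK at op 4 discards: ['c']

Answer: c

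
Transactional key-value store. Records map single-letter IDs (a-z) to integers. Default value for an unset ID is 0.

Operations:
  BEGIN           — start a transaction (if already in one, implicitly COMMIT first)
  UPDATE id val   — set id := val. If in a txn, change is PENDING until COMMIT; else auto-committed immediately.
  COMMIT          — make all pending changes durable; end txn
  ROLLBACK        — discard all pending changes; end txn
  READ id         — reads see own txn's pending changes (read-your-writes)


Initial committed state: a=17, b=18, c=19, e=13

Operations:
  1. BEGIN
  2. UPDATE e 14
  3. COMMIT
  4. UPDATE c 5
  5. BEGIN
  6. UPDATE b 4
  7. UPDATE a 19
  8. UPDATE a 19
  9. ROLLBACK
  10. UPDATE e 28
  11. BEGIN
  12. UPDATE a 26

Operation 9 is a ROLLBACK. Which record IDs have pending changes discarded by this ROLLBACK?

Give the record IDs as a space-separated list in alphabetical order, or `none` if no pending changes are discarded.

Initial committed: {a=17, b=18, c=19, e=13}
Op 1: BEGIN: in_txn=True, pending={}
Op 2: UPDATE e=14 (pending; pending now {e=14})
Op 3: COMMIT: merged ['e'] into committed; committed now {a=17, b=18, c=19, e=14}
Op 4: UPDATE c=5 (auto-commit; committed c=5)
Op 5: BEGIN: in_txn=True, pending={}
Op 6: UPDATE b=4 (pending; pending now {b=4})
Op 7: UPDATE a=19 (pending; pending now {a=19, b=4})
Op 8: UPDATE a=19 (pending; pending now {a=19, b=4})
Op 9: ROLLBACK: discarded pending ['a', 'b']; in_txn=False
Op 10: UPDATE e=28 (auto-commit; committed e=28)
Op 11: BEGIN: in_txn=True, pending={}
Op 12: UPDATE a=26 (pending; pending now {a=26})
ROLLBACK at op 9 discards: ['a', 'b']

Answer: a b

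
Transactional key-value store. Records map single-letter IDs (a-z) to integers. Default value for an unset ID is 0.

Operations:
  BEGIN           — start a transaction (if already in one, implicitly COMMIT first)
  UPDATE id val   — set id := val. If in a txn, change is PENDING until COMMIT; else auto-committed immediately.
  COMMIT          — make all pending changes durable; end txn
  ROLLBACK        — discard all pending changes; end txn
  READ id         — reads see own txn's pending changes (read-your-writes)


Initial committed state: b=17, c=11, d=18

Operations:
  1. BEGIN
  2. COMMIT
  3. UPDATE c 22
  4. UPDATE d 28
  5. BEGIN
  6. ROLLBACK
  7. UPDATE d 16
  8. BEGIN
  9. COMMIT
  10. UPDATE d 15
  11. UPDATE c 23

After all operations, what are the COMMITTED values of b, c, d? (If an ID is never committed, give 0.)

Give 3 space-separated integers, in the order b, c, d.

Initial committed: {b=17, c=11, d=18}
Op 1: BEGIN: in_txn=True, pending={}
Op 2: COMMIT: merged [] into committed; committed now {b=17, c=11, d=18}
Op 3: UPDATE c=22 (auto-commit; committed c=22)
Op 4: UPDATE d=28 (auto-commit; committed d=28)
Op 5: BEGIN: in_txn=True, pending={}
Op 6: ROLLBACK: discarded pending []; in_txn=False
Op 7: UPDATE d=16 (auto-commit; committed d=16)
Op 8: BEGIN: in_txn=True, pending={}
Op 9: COMMIT: merged [] into committed; committed now {b=17, c=22, d=16}
Op 10: UPDATE d=15 (auto-commit; committed d=15)
Op 11: UPDATE c=23 (auto-commit; committed c=23)
Final committed: {b=17, c=23, d=15}

Answer: 17 23 15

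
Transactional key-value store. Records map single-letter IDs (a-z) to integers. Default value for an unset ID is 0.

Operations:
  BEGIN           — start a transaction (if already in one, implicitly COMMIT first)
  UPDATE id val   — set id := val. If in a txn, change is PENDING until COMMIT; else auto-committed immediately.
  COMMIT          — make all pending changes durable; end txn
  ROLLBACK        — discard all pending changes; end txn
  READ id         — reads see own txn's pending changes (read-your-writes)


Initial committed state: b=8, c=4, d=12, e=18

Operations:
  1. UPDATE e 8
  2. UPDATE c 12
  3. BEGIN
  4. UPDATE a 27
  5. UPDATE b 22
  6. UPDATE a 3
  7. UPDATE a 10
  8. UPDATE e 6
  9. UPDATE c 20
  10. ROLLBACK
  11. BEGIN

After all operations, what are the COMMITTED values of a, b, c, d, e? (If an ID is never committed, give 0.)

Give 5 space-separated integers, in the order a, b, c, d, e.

Initial committed: {b=8, c=4, d=12, e=18}
Op 1: UPDATE e=8 (auto-commit; committed e=8)
Op 2: UPDATE c=12 (auto-commit; committed c=12)
Op 3: BEGIN: in_txn=True, pending={}
Op 4: UPDATE a=27 (pending; pending now {a=27})
Op 5: UPDATE b=22 (pending; pending now {a=27, b=22})
Op 6: UPDATE a=3 (pending; pending now {a=3, b=22})
Op 7: UPDATE a=10 (pending; pending now {a=10, b=22})
Op 8: UPDATE e=6 (pending; pending now {a=10, b=22, e=6})
Op 9: UPDATE c=20 (pending; pending now {a=10, b=22, c=20, e=6})
Op 10: ROLLBACK: discarded pending ['a', 'b', 'c', 'e']; in_txn=False
Op 11: BEGIN: in_txn=True, pending={}
Final committed: {b=8, c=12, d=12, e=8}

Answer: 0 8 12 12 8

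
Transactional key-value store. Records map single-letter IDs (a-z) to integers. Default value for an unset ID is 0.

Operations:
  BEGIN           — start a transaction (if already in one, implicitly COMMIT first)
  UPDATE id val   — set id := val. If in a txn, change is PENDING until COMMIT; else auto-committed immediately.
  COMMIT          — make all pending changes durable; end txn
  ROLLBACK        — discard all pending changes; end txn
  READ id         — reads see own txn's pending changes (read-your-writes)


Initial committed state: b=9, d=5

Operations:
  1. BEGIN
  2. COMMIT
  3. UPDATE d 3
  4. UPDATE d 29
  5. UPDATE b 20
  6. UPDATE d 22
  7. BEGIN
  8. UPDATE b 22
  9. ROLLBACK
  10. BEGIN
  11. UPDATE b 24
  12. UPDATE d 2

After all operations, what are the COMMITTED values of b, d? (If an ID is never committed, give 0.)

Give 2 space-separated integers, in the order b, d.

Answer: 20 22

Derivation:
Initial committed: {b=9, d=5}
Op 1: BEGIN: in_txn=True, pending={}
Op 2: COMMIT: merged [] into committed; committed now {b=9, d=5}
Op 3: UPDATE d=3 (auto-commit; committed d=3)
Op 4: UPDATE d=29 (auto-commit; committed d=29)
Op 5: UPDATE b=20 (auto-commit; committed b=20)
Op 6: UPDATE d=22 (auto-commit; committed d=22)
Op 7: BEGIN: in_txn=True, pending={}
Op 8: UPDATE b=22 (pending; pending now {b=22})
Op 9: ROLLBACK: discarded pending ['b']; in_txn=False
Op 10: BEGIN: in_txn=True, pending={}
Op 11: UPDATE b=24 (pending; pending now {b=24})
Op 12: UPDATE d=2 (pending; pending now {b=24, d=2})
Final committed: {b=20, d=22}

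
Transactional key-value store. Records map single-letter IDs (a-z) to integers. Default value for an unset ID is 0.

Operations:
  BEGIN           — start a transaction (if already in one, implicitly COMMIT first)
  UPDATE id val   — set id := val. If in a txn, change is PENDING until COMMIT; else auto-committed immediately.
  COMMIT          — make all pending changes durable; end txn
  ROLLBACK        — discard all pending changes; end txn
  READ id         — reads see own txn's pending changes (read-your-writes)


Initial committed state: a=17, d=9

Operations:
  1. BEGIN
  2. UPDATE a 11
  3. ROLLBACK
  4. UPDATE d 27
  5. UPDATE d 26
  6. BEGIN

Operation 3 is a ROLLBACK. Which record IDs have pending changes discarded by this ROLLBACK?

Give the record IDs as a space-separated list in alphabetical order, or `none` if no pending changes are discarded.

Initial committed: {a=17, d=9}
Op 1: BEGIN: in_txn=True, pending={}
Op 2: UPDATE a=11 (pending; pending now {a=11})
Op 3: ROLLBACK: discarded pending ['a']; in_txn=False
Op 4: UPDATE d=27 (auto-commit; committed d=27)
Op 5: UPDATE d=26 (auto-commit; committed d=26)
Op 6: BEGIN: in_txn=True, pending={}
ROLLBACK at op 3 discards: ['a']

Answer: a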